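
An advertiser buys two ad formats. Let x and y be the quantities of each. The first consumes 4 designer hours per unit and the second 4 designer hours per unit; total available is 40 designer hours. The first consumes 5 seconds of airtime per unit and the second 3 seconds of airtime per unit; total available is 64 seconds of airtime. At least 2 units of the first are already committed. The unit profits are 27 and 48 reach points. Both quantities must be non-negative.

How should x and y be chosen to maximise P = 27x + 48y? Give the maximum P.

x = 2, y = 8, maximum P = 438

Corner points and P = 27x + 48y:
  (10, 0) → P = 270
  (2, 0) → P = 54
  (2, 8) → P = 438

The optimum lies where 4x + 4y = 40 and x = 2.
Solving simultaneously gives x = 2, y = 8.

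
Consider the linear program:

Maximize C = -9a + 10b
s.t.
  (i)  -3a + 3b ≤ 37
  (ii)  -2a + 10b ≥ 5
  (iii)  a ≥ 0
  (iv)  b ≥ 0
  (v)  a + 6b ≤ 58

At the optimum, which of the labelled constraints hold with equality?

(iii) and (v)

Vertices and C = -9a + 10b:
  (0, 1/2) → C = 5
  (25, 11/2) → C = -170
  (0, 29/3) → C = 290/3

The maximum is at (0, 29/3). Substituting into each constraint, equality holds for (iii) and (v); the remaining constraints have slack.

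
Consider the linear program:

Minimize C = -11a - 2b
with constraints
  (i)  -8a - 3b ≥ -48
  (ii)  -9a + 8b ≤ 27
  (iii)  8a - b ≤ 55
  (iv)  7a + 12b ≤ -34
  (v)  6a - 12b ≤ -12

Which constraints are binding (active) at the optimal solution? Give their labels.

Feasible corners and C = -11a - 2b:
  (-149/41, -117/164) → C = 3395/82
  (-19/5, -9/10) → C = 218/5
  (-46/13, -10/13) → C = 526/13

The minimum is at (-46/13, -10/13). Substituting into each constraint, equality holds for (iv) and (v); the remaining constraints have slack.

(iv) and (v)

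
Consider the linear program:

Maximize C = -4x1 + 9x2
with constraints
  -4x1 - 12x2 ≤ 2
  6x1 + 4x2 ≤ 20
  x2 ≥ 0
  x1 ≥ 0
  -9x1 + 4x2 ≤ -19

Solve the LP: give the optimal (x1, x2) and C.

x1 = 13/5, x2 = 11/10, maximum C = -1/2

Vertices and C = -4x1 + 9x2:
  (10/3, 0) → C = -40/3
  (13/5, 11/10) → C = -1/2
  (19/9, 0) → C = -76/9

The binding constraints are 6x1 + 4x2 = 20 and -9x1 + 4x2 = -19.
Solving simultaneously gives x1 = 13/5, x2 = 11/10.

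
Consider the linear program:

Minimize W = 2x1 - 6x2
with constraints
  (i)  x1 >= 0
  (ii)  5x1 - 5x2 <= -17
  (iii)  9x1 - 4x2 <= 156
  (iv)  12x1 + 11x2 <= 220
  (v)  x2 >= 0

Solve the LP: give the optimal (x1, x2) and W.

Vertices and W = 2x1 - 6x2:
  (0, 17/5) → W = -102/5
  (0, 20) → W = -120
  (913/115, 1304/115) → W = -5998/115

The optimum lies where x1 = 0 and 12x1 + 11x2 = 220.
Solving simultaneously gives x1 = 0, x2 = 20.

x1 = 0, x2 = 20, minimum W = -120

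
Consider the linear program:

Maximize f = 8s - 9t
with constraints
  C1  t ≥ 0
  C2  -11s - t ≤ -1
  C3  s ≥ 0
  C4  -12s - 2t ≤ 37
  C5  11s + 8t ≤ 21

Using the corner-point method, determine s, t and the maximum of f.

Extreme points and f = 8s - 9t:
  (1/11, 0) → f = 8/11
  (21/11, 0) → f = 168/11
  (0, 1) → f = -9
  (0, 21/8) → f = -189/8

At the optimal vertex, t = 0 and 11s + 8t = 21.
Solving simultaneously gives s = 21/11, t = 0.

s = 21/11, t = 0, maximum f = 168/11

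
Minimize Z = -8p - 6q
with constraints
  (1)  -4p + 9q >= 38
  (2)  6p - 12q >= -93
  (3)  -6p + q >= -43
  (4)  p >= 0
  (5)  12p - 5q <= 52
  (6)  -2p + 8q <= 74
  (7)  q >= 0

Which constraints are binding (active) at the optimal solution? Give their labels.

Vertices and Z = -8p - 6q:
  (0, 38/9) → Z = -76/3
  (329/44, 83/11) → Z = -1156/11
  (0, 31/4) → Z = -93/2
  (6, 43/4) → Z = -225/2
  (163/18, 34/3) → Z = -1264/9
  (209/23, 265/23) → Z = -3262/23

The minimum is at (209/23, 265/23). Substituting into each constraint, equality holds for (3) and (6); the remaining constraints have slack.

(3) and (6)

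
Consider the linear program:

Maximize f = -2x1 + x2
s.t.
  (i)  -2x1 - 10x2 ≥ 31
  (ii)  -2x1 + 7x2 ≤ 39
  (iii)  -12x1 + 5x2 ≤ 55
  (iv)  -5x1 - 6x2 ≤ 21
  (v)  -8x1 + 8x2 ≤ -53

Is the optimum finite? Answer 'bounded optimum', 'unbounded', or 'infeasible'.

Corner points and f = -2x1 + x2:
  (47/16, -59/16) → f = -153/16
  (75/44, -433/88) → f = -733/88
The feasible region has finitely many vertices and no improving ray; the maximum is -733/88 at (75/44, -433/88).

bounded optimum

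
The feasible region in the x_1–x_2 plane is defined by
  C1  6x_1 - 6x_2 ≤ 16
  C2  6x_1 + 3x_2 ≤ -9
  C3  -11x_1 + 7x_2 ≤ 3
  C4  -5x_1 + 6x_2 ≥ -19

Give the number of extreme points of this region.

4

The feasible vertices (each the meet of two boundaries and inside every other half-plane) are:
  (-1/9, -25/9)
  (-3, -17/3)
  (-24/25, -27/25)
  (-151/31, -224/31)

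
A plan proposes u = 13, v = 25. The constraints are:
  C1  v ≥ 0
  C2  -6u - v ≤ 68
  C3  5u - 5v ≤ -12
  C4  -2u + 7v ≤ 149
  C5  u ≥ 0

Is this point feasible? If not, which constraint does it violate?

C1: 25 ≥ 0 ✓
C2: -103 ≤ 68 ✓
C3: -60 ≤ -12 ✓
C4: 149 ≤ 149 ✓
C5: 13 ≥ 0 ✓

feasible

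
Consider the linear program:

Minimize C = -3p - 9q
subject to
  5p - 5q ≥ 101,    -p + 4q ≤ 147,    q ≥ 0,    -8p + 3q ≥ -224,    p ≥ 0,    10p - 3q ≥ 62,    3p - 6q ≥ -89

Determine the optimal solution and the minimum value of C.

Vertices and C = -3p - 9q:
  (101/5, 0) → C = -303/5
  (817/25, 312/25) → C = -5259/25
  (28, 0) → C = -84

p = 817/25, q = 312/25, minimum C = -5259/25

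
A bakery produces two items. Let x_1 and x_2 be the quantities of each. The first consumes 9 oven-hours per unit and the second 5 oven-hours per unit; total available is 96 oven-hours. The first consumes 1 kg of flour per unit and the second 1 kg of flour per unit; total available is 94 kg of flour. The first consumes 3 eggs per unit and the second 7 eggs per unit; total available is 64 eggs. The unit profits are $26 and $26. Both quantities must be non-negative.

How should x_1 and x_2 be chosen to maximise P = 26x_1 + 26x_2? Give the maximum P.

Corner points and P = 26x_1 + 26x_2:
  (0, 0) → P = 0
  (0, 64/7) → P = 1664/7
  (32/3, 0) → P = 832/3
  (22/3, 6) → P = 1040/3

At the optimal vertex, 9x_1 + 5x_2 = 96 and 3x_1 + 7x_2 = 64.
Solving simultaneously gives x_1 = 22/3, x_2 = 6.

x_1 = 22/3, x_2 = 6, maximum P = 1040/3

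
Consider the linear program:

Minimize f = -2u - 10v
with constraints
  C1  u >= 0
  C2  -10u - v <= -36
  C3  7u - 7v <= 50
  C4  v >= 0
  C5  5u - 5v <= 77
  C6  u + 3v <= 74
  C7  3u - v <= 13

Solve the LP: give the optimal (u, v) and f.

u = 34/29, v = 704/29, minimum f = -7108/29

Vertices and f = -2u - 10v:
  (18/5, 0) → f = -36/5
  (34/29, 704/29) → f = -7108/29
  (13/3, 0) → f = -26/3
  (113/10, 209/10) → f = -1158/5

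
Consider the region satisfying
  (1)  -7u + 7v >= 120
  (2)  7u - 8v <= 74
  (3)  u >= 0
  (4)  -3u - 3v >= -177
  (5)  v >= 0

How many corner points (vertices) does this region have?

3

The feasible vertices (each the meet of two boundaries and inside every other half-plane) are:
  (0, 120/7)
  (293/14, 533/14)
  (0, 59)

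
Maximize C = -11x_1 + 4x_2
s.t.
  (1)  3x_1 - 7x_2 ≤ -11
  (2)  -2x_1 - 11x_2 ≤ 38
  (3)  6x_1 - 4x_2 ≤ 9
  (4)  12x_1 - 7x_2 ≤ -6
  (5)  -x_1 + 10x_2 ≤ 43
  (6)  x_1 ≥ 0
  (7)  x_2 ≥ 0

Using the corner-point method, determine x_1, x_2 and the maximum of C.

Vertices and C = -11x_1 + 4x_2:
  (5/9, 38/21) → C = 71/63
  (0, 11/7) → C = 44/7
  (241/113, 510/113) → C = -611/113
  (0, 43/10) → C = 86/5

The binding constraints are -x_1 + 10x_2 = 43 and x_1 = 0.
Solving simultaneously gives x_1 = 0, x_2 = 43/10.

x_1 = 0, x_2 = 43/10, maximum C = 86/5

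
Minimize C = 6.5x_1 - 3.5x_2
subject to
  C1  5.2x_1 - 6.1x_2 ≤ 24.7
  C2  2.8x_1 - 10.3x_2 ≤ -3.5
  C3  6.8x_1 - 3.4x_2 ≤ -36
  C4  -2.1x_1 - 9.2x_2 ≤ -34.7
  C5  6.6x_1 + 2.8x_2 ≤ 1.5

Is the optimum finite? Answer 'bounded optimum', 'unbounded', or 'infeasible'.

From the feasible point (-10661/3485, 15578/3485), moving in the direction (-2.8, 6.6) keeps every constraint satisfied while C decreases without bound.

unbounded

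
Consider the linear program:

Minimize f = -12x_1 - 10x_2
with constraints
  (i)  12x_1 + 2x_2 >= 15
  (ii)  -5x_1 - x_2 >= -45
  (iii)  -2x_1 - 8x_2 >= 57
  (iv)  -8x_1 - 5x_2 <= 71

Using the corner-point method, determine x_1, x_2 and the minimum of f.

Feasible corners and f = -12x_1 - 10x_2:
  (117/46, -357/46) → f = 1083/23
  (217/44, -243/11) → f = 1779/11
  (417/38, -375/38) → f = -33
  (296/17, -715/17) → f = 3598/17

x_1 = 417/38, x_2 = -375/38, minimum f = -33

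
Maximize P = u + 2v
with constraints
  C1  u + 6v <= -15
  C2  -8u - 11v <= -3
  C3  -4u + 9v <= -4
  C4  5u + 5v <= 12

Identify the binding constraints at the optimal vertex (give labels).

Vertices and P = u + 2v:
  (183/37, -123/37) → P = -63/37
  (147/25, -87/25) → P = -27/25
  (39/5, -27/5) → P = -3

The maximum is at (147/25, -87/25). Substituting into each constraint, equality holds for C1 and C4; the remaining constraints have slack.

C1 and C4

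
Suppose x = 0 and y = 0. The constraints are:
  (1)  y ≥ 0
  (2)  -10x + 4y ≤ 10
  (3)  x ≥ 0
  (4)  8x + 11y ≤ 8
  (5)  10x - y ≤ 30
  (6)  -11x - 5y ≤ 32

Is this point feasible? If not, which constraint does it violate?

(1): 0 ≥ 0 ✓
(2): 0 ≤ 10 ✓
(3): 0 ≥ 0 ✓
(4): 0 ≤ 8 ✓
(5): 0 ≤ 30 ✓
(6): 0 ≤ 32 ✓

feasible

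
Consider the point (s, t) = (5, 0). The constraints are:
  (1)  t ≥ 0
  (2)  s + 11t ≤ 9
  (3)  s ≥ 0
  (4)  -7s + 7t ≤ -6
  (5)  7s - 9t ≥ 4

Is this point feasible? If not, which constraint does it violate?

(1): 0 ≥ 0 ✓
(2): 5 ≤ 9 ✓
(3): 5 ≥ 0 ✓
(4): -35 ≤ -6 ✓
(5): 35 ≥ 4 ✓

feasible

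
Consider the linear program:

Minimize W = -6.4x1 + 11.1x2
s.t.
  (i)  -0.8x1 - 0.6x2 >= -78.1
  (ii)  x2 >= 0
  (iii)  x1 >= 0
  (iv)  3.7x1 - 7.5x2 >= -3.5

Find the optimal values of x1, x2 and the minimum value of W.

The optimum lies where -0.8x1 - 0.6x2 = -78.1 and x2 = 0.
Solving simultaneously gives x1 = 781/8, x2 = 0.

x1 = 97.625, x2 = 0, minimum W = -624.8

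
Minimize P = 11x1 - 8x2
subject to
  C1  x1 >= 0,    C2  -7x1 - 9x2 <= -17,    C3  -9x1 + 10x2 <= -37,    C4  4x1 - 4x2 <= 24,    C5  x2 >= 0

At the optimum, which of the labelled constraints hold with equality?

C3 and C5

Corner points and P = 11x1 - 8x2:
  (23, 17) → P = 117
  (37/9, 0) → P = 407/9
  (6, 0) → P = 66

The minimum is at (37/9, 0). Substituting into each constraint, equality holds for C3 and C5; the remaining constraints have slack.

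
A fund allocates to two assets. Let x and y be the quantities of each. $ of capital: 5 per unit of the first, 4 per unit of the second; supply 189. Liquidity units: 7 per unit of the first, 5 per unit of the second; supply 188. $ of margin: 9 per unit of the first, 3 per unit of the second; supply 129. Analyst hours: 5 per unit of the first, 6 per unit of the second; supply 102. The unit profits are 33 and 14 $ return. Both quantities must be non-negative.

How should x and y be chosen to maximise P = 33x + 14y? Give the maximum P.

x = 12, y = 7, maximum P = 494

The optimum lies where 9x + 3y = 129 and 5x + 6y = 102.
Solving simultaneously gives x = 12, y = 7.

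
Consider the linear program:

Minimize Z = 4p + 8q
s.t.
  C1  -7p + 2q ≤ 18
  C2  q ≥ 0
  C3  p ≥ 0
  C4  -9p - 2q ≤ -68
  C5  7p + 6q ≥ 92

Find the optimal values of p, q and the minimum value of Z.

p = 92/7, q = 0, minimum Z = 368/7

Vertices and Z = 4p + 8q:
  (25/8, 319/16) → Z = 172
  (92/7, 0) → Z = 368/7
  (28/5, 44/5) → Z = 464/5
The feasible region is unbounded (it extends along (2, 7), (1, 0)), but Z strictly increases along every unbounded feasible direction, so there is no improving ray and the minimum is attained at a vertex.

At the optimal vertex, q = 0 and 7p + 6q = 92.
Solving simultaneously gives p = 92/7, q = 0.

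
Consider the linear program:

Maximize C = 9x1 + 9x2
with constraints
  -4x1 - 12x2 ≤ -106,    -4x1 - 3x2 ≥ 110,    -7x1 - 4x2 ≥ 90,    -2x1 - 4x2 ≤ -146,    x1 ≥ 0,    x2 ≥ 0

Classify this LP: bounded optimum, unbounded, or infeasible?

The boundaries -4x1 - 3x2 = 110 and -2x1 - 4x2 = -146 meet at (-439/5, 402/5), but that point violates x1 ≥ 0. Every candidate vertex is excluded by some other constraint, so the feasible region is empty.

infeasible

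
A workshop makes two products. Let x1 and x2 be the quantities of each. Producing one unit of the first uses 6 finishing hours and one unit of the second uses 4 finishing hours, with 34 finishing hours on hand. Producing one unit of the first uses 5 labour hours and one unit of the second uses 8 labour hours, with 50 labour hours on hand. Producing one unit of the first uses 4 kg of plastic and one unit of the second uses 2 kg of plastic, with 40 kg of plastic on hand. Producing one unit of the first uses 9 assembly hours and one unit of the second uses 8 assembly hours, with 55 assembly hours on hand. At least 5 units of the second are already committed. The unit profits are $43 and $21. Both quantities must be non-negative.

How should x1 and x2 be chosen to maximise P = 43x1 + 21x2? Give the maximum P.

x1 = 5/3, x2 = 5, maximum P = 530/3

Extreme points and P = 43x1 + 21x2:
  (0, 25/4) → P = 525/4
  (0, 5) → P = 105
  (5/4, 175/32) → P = 5395/32
  (5/3, 5) → P = 530/3

At the optimal vertex, 9x1 + 8x2 = 55 and x2 = 5.
Solving simultaneously gives x1 = 5/3, x2 = 5.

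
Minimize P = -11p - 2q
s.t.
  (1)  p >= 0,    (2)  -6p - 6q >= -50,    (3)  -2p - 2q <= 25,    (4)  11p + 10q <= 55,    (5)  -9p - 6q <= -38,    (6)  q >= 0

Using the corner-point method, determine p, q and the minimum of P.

Extreme points and P = -11p - 2q:
  (25/12, 77/24) → P = -88/3
  (5, 0) → P = -55
  (38/9, 0) → P = -418/9

p = 5, q = 0, minimum P = -55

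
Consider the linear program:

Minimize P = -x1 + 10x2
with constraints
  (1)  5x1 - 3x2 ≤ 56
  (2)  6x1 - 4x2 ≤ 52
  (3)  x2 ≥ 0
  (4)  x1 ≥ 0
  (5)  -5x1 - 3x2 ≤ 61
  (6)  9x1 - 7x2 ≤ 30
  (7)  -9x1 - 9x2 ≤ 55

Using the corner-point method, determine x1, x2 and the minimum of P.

Extreme points and P = -x1 + 10x2:
  (151/4, 177/4) → P = 1619/4
  (0, 0) → P = 0
  (10/3, 0) → P = -10/3
The feasible region is unbounded (it extends along (0, 1), (3, 5)), but P strictly increases along every unbounded feasible direction, so there is no improving ray and the minimum is attained at a vertex.

x1 = 10/3, x2 = 0, minimum P = -10/3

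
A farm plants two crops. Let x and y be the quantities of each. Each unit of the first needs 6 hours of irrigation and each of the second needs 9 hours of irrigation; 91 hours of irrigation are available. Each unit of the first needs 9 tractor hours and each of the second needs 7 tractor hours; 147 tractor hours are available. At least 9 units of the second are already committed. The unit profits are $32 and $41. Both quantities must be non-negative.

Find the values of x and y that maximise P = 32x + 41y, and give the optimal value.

x = 5/3, y = 9, maximum P = 1267/3

Vertices and P = 32x + 41y:
  (0, 91/9) → P = 3731/9
  (0, 9) → P = 369
  (5/3, 9) → P = 1267/3

At the optimal vertex, 6x + 9y = 91 and y = 9.
Solving simultaneously gives x = 5/3, y = 9.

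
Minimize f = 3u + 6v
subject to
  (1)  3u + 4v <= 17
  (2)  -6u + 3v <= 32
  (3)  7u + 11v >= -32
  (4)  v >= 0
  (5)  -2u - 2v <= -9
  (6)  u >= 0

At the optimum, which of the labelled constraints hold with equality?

Vertices and f = 3u + 6v:
  (17/3, 0) → f = 17
  (1, 7/2) → f = 24
  (9/2, 0) → f = 27/2

The minimum is at (9/2, 0). Substituting into each constraint, equality holds for (4) and (5); the remaining constraints have slack.

(4) and (5)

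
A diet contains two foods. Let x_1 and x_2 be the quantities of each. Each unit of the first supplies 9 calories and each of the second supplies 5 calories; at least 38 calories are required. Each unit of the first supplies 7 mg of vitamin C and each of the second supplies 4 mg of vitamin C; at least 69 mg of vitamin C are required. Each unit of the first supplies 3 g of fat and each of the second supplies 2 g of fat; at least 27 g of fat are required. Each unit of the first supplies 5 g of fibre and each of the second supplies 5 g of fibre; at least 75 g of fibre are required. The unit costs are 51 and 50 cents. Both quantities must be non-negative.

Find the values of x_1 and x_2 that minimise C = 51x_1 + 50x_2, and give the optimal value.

The feasible region is unbounded (it extends along (0, 1), (1, 0)), but C strictly increases along every unbounded feasible direction, so there is no improving ray and the minimum is attained at a vertex.

x_1 = 3, x_2 = 12, minimum C = 753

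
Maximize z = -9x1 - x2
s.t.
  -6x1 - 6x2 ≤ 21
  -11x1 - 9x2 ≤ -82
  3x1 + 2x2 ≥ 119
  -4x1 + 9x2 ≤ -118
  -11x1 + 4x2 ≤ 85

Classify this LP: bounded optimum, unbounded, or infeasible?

Extreme points and z = -9x1 - x2:
  (126, -259/2) → z = -2009/2
  (1307/35, 122/35) → z = -2377/7
The feasible region has finitely many vertices and no improving ray; the maximum is -2377/7 at (1307/35, 122/35).

bounded optimum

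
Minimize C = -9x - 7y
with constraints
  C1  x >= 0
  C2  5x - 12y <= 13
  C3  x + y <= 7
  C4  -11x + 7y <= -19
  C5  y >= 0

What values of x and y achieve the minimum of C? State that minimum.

Feasible corners and C = -9x - 7y:
  (97/17, 22/17) → C = -1027/17
  (13/5, 0) → C = -117/5
  (34/9, 29/9) → C = -509/9
  (19/11, 0) → C = -171/11

At the optimal vertex, 5x - 12y = 13 and x + y = 7.
Solving simultaneously gives x = 97/17, y = 22/17.

x = 97/17, y = 22/17, minimum C = -1027/17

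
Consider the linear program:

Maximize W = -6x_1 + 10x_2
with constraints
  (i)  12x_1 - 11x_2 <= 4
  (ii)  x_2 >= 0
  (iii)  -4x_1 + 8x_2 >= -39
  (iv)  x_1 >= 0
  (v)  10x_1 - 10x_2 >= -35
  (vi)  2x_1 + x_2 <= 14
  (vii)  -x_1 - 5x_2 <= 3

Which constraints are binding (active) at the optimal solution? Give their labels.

Corner points and W = -6x_1 + 10x_2:
  (1/3, 0) → W = -2
  (79/17, 80/17) → W = 326/17
  (0, 0) → W = 0
  (0, 7/2) → W = 35
  (7/2, 7) → W = 49

The maximum is at (7/2, 7). Substituting into each constraint, equality holds for (v) and (vi); the remaining constraints have slack.

(v) and (vi)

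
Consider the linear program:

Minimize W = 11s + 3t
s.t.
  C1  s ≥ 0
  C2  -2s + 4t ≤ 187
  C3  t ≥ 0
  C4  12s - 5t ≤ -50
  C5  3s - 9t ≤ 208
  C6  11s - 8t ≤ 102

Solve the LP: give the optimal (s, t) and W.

Corner points and W = 11s + 3t:
  (0, 187/4) → W = 561/4
  (0, 10) → W = 30
  (735/38, 1072/19) → W = 14517/38

The binding constraints are s = 0 and 12s - 5t = -50.
Solving simultaneously gives s = 0, t = 10.

s = 0, t = 10, minimum W = 30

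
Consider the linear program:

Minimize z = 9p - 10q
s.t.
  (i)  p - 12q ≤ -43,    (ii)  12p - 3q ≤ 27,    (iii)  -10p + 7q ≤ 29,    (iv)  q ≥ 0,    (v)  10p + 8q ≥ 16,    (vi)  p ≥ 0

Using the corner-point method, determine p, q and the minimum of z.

p = 46/9, q = 103/9, minimum z = -616/9

Feasible corners and z = 9p - 10q:
  (151/47, 181/47) → z = -451/47
  (0, 43/12) → z = -215/6
  (46/9, 103/9) → z = -616/9
  (0, 29/7) → z = -290/7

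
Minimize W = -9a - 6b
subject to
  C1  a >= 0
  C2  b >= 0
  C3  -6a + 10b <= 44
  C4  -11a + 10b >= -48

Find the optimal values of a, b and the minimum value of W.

a = 92/5, b = 386/25, minimum W = -6456/25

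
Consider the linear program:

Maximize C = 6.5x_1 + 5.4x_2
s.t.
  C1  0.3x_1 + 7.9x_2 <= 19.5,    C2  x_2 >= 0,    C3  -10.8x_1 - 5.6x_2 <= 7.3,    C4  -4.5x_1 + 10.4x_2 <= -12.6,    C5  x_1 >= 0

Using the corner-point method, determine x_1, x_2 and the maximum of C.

x_1 = 65, x_2 = 0, maximum C = 422.5

Vertices and C = 6.5x_1 + 5.4x_2:
  (65, 0) → C = 845/2
  (10078/1289, 2799/1289) → C = 403108/6445
  (14/5, 0) → C = 91/5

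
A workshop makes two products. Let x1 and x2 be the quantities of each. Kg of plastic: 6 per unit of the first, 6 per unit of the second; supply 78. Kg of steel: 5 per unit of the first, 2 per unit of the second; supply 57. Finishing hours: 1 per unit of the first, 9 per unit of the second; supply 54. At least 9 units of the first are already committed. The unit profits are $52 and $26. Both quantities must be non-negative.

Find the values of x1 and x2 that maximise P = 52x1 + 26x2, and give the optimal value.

Feasible corners and P = 52x1 + 26x2:
  (57/5, 0) → P = 2964/5
  (9, 0) → P = 468
  (31/3, 8/3) → P = 1820/3
  (9, 4) → P = 572

x1 = 31/3, x2 = 8/3, maximum P = 1820/3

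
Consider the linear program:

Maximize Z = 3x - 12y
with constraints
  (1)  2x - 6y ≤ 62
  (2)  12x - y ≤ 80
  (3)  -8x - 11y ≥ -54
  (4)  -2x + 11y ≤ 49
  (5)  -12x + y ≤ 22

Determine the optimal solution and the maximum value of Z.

x = -97/35, y = -394/35, maximum Z = 4437/35

Feasible corners and Z = 3x - 12y:
  (209/35, -292/35) → Z = 4131/35
  (-97/35, -394/35) → Z = 4437/35
  (467/70, 2/35) → Z = 1353/70
  (1/2, 50/11) → Z = -1167/22
  (-193/130, 272/65) → Z = -7107/130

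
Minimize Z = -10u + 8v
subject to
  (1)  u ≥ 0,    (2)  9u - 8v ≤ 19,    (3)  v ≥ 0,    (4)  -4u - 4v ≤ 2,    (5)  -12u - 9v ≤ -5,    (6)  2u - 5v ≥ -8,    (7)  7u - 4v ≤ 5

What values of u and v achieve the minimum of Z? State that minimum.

u = 5/7, v = 0, minimum Z = -50/7

Vertices and Z = -10u + 8v:
  (0, 5/9) → Z = 40/9
  (0, 8/5) → Z = 64/5
  (5/12, 0) → Z = -25/6
  (5/7, 0) → Z = -50/7
  (19/9, 22/9) → Z = -14/9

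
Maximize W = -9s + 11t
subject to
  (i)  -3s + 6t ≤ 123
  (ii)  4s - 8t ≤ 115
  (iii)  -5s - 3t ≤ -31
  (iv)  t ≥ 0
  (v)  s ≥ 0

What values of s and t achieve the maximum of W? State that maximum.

Extreme points and W = -9s + 11t:
  (0, 41/2) → W = 451/2
  (115/4, 0) → W = -1035/4
  (31/5, 0) → W = -279/5
  (0, 31/3) → W = 341/3
The feasible region is unbounded (it extends along (2, 1)), but W strictly decreases along every unbounded feasible direction, so there is no improving ray and the maximum is attained at a vertex.

The binding constraints are -3s + 6t = 123 and s = 0.
Solving simultaneously gives s = 0, t = 41/2.

s = 0, t = 41/2, maximum W = 451/2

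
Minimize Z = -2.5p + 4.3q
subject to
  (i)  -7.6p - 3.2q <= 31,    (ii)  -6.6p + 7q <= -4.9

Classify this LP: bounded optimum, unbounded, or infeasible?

From the feasible point (-5033/1858, -3023/929), moving in the direction (3.2, -7.6) keeps every constraint satisfied while Z decreases without bound.

unbounded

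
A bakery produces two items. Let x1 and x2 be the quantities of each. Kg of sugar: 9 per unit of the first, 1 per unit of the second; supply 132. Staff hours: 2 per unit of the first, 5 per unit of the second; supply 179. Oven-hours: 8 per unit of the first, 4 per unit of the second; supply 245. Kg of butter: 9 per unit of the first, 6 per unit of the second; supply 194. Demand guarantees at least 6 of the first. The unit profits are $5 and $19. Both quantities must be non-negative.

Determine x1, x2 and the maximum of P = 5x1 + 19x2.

x1 = 6, x2 = 70/3, maximum P = 1420/3

Extreme points and P = 5x1 + 19x2:
  (44/3, 0) → P = 220/3
  (6, 0) → P = 30
  (598/45, 62/5) → P = 13592/45
  (6, 70/3) → P = 1420/3

At the optimal vertex, 9x1 + 6x2 = 194 and x1 = 6.
Solving simultaneously gives x1 = 6, x2 = 70/3.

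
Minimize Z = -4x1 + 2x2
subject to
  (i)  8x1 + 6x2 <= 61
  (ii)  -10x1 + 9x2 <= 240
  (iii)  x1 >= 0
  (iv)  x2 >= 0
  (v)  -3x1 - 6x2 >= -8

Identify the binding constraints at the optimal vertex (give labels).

(iv) and (v)

Vertices and Z = -4x1 + 2x2:
  (0, 0) → Z = 0
  (0, 4/3) → Z = 8/3
  (8/3, 0) → Z = -32/3

The minimum is at (8/3, 0). Substituting into each constraint, equality holds for (iv) and (v); the remaining constraints have slack.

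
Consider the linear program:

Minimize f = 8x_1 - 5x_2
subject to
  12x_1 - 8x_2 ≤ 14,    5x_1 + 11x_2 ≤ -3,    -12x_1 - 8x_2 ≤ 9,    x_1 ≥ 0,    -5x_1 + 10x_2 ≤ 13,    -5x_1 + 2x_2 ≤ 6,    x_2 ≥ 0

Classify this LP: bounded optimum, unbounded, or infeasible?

The boundaries 12x_1 - 8x_2 = 14 and 5x_1 + 11x_2 = -3 meet at (65/86, -53/86), but that point violates x_2 ≥ 0. Every candidate vertex is excluded by some other constraint, so the feasible region is empty.

infeasible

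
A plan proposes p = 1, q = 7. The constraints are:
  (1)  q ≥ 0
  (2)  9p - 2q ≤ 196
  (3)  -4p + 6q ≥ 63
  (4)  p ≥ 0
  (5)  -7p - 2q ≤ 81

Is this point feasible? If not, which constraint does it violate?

not feasible — violates (3)

Constraint (3): -4p + 6q = 38, which is not ≥ 63. All other constraints are satisfied.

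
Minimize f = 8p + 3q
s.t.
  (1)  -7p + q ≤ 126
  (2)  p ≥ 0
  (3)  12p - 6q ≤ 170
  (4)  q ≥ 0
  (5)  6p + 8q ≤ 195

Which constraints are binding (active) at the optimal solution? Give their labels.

(2) and (4)

Corner points and f = 8p + 3q:
  (0, 0) → f = 0
  (0, 195/8) → f = 585/8
  (85/6, 0) → f = 340/3
  (115/6, 10) → f = 550/3

The minimum is at (0, 0). Substituting into each constraint, equality holds for (2) and (4); the remaining constraints have slack.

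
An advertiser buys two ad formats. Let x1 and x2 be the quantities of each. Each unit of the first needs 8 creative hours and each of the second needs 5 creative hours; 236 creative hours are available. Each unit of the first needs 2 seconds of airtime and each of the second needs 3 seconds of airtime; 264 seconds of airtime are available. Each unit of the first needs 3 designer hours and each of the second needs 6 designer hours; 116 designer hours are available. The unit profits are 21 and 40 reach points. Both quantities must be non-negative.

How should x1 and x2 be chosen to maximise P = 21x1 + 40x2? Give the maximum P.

The optimum lies where 8x1 + 5x2 = 236 and 3x1 + 6x2 = 116.
Solving simultaneously gives x1 = 76/3, x2 = 20/3.

x1 = 76/3, x2 = 20/3, maximum P = 2396/3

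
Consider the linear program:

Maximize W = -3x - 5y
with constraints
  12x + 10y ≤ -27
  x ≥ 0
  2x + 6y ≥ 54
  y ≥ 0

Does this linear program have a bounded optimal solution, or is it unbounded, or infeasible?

The boundaries 12x + 10y = -27 and 2x + 6y = 54 meet at (-27/2, 27/2), but that point violates x ≥ 0. Every candidate vertex is excluded by some other constraint, so the feasible region is empty.

infeasible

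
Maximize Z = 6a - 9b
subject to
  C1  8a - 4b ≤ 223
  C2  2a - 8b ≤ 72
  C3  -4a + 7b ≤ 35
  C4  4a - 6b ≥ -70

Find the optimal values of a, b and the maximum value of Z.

Corner points and Z = 6a - 9b:
  (187/7, -65/28) → Z = 5073/28
  (1701/40, 293/10) → Z = -171/20
  (-392/9, -179/9) → Z = -247/3

At the optimal vertex, 8a - 4b = 223 and 2a - 8b = 72.
Solving simultaneously gives a = 187/7, b = -65/28.

a = 187/7, b = -65/28, maximum Z = 5073/28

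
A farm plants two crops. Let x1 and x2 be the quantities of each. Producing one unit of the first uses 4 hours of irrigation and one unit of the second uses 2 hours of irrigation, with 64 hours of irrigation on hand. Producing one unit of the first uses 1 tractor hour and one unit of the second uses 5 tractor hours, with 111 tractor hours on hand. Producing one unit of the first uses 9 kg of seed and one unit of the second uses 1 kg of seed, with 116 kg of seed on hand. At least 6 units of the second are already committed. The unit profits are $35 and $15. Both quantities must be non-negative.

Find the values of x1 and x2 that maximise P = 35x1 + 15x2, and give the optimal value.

Extreme points and P = 35x1 + 15x2:
  (0, 111/5) → P = 333
  (0, 6) → P = 90
  (49/9, 190/9) → P = 4565/9
  (12, 8) → P = 540
  (110/9, 6) → P = 4660/9

The binding constraints are 4x1 + 2x2 = 64 and 9x1 + x2 = 116.
Solving simultaneously gives x1 = 12, x2 = 8.

x1 = 12, x2 = 8, maximum P = 540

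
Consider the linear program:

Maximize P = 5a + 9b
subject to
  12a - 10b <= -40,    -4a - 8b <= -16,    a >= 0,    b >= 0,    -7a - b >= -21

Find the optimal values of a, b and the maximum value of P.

a = 0, b = 21, maximum P = 189

Vertices and P = 5a + 9b:
  (0, 4) → P = 36
  (85/41, 266/41) → P = 2819/41
  (0, 21) → P = 189

The binding constraints are a = 0 and -7a - b = -21.
Solving simultaneously gives a = 0, b = 21.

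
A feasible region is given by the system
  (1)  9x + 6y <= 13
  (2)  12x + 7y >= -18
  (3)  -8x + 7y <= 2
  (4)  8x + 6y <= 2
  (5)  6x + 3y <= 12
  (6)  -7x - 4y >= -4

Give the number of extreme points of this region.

The feasible vertices (each the meet of two boundaries and inside every other half-plane) are:
  (-1, -6/7)
  (23, -42)
  (1/52, 4/13)
  (8/5, -9/5)
  (12, -20)

5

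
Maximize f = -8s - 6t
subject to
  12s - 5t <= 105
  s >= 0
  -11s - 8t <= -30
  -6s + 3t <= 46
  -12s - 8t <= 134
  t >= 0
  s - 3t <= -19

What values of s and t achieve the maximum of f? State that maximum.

s = 0, t = 19/3, maximum f = -38

Vertices and f = -8s - 6t:
  (545/6, 197) → f = -5726/3
  (410/31, 333/31) → f = -5278/31
  (0, 46/3) → f = -92
  (0, 19/3) → f = -38

At the optimal vertex, s = 0 and s - 3t = -19.
Solving simultaneously gives s = 0, t = 19/3.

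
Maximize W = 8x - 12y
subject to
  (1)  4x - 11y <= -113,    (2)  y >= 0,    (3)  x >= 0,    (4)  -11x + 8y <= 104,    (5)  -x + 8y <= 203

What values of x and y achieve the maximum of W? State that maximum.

x = 443/7, y = 233/7, maximum W = 748/7

Extreme points and W = 8x - 12y:
  (0, 113/11) → W = -1356/11
  (443/7, 233/7) → W = 748/7
  (0, 13) → W = -156
  (99/10, 2129/80) → W = -4803/20

At the optimal vertex, 4x - 11y = -113 and -x + 8y = 203.
Solving simultaneously gives x = 443/7, y = 233/7.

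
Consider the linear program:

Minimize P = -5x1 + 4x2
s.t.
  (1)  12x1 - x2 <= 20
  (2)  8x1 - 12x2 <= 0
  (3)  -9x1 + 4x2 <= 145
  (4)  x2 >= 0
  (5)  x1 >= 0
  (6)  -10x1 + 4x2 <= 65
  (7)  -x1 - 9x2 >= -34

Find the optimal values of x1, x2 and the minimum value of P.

Feasible corners and P = -5x1 + 4x2:
  (30/17, 20/17) → P = -70/17
  (214/109, 388/109) → P = 482/109
  (0, 0) → P = 0
  (0, 34/9) → P = 136/9

x1 = 30/17, x2 = 20/17, minimum P = -70/17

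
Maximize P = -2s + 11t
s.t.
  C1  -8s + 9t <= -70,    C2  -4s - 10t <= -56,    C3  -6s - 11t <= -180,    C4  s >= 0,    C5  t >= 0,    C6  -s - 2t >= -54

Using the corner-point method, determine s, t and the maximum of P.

s = 626/25, t = 362/25, maximum P = 546/5

Vertices and P = -2s + 11t:
  (1195/71, 510/71) → P = 3220/71
  (626/25, 362/25) → P = 546/5
  (30, 0) → P = -60
  (54, 0) → P = -108

The binding constraints are -8s + 9t = -70 and -s - 2t = -54.
Solving simultaneously gives s = 626/25, t = 362/25.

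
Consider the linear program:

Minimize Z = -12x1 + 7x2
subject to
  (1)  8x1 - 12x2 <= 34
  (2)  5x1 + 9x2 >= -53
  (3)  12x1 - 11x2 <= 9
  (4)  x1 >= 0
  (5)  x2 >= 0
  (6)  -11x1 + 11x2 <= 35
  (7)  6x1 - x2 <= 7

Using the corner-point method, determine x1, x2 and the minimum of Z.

Vertices and Z = -12x1 + 7x2:
  (3/4, 0) → Z = -9
  (34/27, 5/9) → Z = -101/9
  (0, 0) → Z = 0
  (0, 35/11) → Z = 245/11
  (112/55, 287/55) → Z = 133/11

x1 = 34/27, x2 = 5/9, minimum Z = -101/9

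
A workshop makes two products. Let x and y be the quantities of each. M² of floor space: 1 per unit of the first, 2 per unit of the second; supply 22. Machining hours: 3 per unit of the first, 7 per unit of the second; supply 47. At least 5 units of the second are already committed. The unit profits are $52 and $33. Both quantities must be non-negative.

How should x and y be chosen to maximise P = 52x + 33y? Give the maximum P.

Corner points and P = 52x + 33y:
  (0, 47/7) → P = 1551/7
  (0, 5) → P = 165
  (4, 5) → P = 373

The binding constraints are 3x + 7y = 47 and y = 5.
Solving simultaneously gives x = 4, y = 5.

x = 4, y = 5, maximum P = 373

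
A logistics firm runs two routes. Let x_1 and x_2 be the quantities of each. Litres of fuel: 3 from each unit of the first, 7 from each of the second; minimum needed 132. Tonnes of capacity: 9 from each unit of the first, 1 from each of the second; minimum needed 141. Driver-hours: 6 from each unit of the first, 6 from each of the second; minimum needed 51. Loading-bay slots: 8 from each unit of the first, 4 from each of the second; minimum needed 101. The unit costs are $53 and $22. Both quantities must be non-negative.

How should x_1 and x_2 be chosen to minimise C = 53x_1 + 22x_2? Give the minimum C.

x_1 = 57/4, x_2 = 51/4, minimum C = 4143/4

Vertices and C = 53x_1 + 22x_2:
  (0, 141) → C = 3102
  (44, 0) → C = 2332
  (57/4, 51/4) → C = 4143/4
The feasible region is unbounded (it extends along (0, 1), (1, 0)), but C strictly increases along every unbounded feasible direction, so there is no improving ray and the minimum is attained at a vertex.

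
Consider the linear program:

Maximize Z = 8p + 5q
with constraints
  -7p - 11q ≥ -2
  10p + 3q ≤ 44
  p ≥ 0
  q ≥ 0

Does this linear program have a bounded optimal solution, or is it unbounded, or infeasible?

bounded optimum

Extreme points and Z = 8p + 5q:
  (0, 2/11) → Z = 10/11
  (2/7, 0) → Z = 16/7
  (0, 0) → Z = 0
The feasible region has finitely many vertices and no improving ray; the maximum is 16/7 at (2/7, 0).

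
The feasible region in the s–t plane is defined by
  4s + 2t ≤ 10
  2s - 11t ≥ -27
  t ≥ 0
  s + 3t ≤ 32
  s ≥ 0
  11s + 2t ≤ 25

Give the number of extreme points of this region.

5

The feasible vertices (each the meet of two boundaries and inside every other half-plane) are:
  (7/6, 8/3)
  (15/7, 5/7)
  (0, 27/11)
  (0, 0)
  (25/11, 0)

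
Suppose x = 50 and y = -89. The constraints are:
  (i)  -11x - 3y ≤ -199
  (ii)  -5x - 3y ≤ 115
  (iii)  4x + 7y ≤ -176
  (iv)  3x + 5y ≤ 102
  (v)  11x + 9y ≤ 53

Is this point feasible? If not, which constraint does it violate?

feasible

(i): -283 ≤ -199 ✓
(ii): 17 ≤ 115 ✓
(iii): -423 ≤ -176 ✓
(iv): -295 ≤ 102 ✓
(v): -251 ≤ 53 ✓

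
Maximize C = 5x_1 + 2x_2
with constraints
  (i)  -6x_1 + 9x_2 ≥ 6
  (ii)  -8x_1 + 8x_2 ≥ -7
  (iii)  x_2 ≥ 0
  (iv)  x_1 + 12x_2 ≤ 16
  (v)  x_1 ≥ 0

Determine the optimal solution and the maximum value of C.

x_1 = 8/9, x_2 = 34/27, maximum C = 188/27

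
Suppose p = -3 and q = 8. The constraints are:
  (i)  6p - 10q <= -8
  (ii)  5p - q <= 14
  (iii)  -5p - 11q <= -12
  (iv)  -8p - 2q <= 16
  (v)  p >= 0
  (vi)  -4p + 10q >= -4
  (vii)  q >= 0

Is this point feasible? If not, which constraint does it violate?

Constraint (v): p = -3, which is not ≥ 0. All other constraints are satisfied.

not feasible — violates (v)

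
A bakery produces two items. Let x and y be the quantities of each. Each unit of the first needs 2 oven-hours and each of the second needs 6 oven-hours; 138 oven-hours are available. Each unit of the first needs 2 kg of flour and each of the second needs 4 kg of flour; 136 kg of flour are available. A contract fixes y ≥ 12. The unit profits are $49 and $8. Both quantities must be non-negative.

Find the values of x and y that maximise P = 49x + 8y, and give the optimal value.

Extreme points and P = 49x + 8y:
  (0, 23) → P = 184
  (0, 12) → P = 96
  (33, 12) → P = 1713

The optimum lies where 2x + 6y = 138 and y = 12.
Solving simultaneously gives x = 33, y = 12.

x = 33, y = 12, maximum P = 1713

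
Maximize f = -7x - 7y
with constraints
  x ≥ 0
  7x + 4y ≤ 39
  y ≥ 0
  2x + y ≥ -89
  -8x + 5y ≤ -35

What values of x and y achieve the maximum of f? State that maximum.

Extreme points and f = -7x - 7y:
  (39/7, 0) → f = -39
  (5, 1) → f = -42
  (35/8, 0) → f = -245/8

x = 35/8, y = 0, maximum f = -245/8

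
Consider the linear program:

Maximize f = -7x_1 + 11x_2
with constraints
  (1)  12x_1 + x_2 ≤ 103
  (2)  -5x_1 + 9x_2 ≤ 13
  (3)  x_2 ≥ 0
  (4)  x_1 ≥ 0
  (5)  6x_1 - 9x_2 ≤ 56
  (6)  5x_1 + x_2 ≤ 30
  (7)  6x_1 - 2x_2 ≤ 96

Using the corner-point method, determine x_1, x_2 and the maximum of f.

x_1 = 0, x_2 = 13/9, maximum f = 143/9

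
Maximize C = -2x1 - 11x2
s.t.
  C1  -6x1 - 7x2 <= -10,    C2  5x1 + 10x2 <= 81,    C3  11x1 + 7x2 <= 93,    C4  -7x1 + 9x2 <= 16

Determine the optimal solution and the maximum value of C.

x1 = 83/5, x2 = -64/5, maximum C = 538/5

Corner points and C = -2x1 - 11x2:
  (83/5, -64/5) → C = 538/5
  (-22/103, 166/103) → C = -1782/103
  (725/148, 827/148) → C = -10547/148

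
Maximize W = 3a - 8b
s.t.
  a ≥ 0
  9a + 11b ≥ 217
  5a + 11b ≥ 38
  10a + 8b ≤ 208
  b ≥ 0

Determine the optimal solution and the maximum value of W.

a = 276/19, b = 149/19, maximum W = -364/19

Feasible corners and W = 3a - 8b:
  (0, 217/11) → W = -1736/11
  (0, 26) → W = -208
  (276/19, 149/19) → W = -364/19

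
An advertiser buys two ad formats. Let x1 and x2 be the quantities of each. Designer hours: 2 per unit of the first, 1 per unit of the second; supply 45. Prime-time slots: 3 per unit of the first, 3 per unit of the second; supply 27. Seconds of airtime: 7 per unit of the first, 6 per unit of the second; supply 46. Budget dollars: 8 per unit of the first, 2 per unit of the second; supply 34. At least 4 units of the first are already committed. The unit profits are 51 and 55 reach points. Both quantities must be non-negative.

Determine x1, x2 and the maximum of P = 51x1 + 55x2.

The optimum lies where 8x1 + 2x2 = 34 and x1 = 4.
Solving simultaneously gives x1 = 4, x2 = 1.

x1 = 4, x2 = 1, maximum P = 259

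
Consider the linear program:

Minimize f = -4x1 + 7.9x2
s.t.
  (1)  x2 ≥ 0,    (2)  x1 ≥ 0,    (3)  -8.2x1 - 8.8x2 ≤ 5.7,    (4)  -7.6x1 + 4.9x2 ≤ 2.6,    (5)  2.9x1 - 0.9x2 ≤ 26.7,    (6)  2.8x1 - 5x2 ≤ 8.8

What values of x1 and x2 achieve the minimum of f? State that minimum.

Corner points and f = -4x1 + 7.9x2:
  (0, 0) → f = 0
  (22/7, 0) → f = -88/7
  (0, 26/49) → f = 1027/245
  (13317/737, 21046/737) → f = 564977/3685
  (6279/599, 2462/599) → f = -28331/2995

The binding constraints are x2 = 0 and 2.8x1 - 5x2 = 8.8.
Solving simultaneously gives x1 = 22/7, x2 = 0.

x1 = 22/7, x2 = 0, minimum f = -88/7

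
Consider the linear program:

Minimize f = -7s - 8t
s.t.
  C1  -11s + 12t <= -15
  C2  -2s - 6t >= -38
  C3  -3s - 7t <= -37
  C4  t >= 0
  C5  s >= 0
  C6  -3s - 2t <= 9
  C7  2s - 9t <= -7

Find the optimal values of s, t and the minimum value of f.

s = 10, t = 3, minimum f = -94

Corner points and f = -7s - 8t:
  (91/15, 194/45) → f = -3463/45
  (549/113, 362/113) → f = -6739/113
  (10, 3) → f = -94
  (284/41, 95/41) → f = -2748/41

The optimum lies where -2s - 6t = -38 and 2s - 9t = -7.
Solving simultaneously gives s = 10, t = 3.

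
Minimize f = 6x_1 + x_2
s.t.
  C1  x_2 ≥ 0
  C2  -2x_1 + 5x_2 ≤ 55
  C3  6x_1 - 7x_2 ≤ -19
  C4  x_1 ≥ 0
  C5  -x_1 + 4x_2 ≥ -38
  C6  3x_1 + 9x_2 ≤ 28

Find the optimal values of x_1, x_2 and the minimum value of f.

x_1 = 0, x_2 = 19/7, minimum f = 19/7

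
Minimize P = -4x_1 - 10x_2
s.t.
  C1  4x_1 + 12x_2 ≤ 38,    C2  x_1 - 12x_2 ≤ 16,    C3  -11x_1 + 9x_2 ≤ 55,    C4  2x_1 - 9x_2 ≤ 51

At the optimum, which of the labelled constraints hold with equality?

Vertices and P = -4x_1 - 10x_2:
  (54/5, -13/30) → P = -583/15
  (-53/28, 319/84) → P = -1277/42
  (-268/41, -77/41) → P = 1842/41

The minimum is at (54/5, -13/30). Substituting into each constraint, equality holds for C1 and C2; the remaining constraints have slack.

C1 and C2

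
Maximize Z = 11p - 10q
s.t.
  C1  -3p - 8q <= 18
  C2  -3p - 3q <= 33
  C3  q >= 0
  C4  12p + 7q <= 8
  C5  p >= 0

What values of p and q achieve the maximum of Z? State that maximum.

p = 2/3, q = 0, maximum Z = 22/3

Vertices and Z = 11p - 10q:
  (2/3, 0) → Z = 22/3
  (0, 0) → Z = 0
  (0, 8/7) → Z = -80/7

The binding constraints are q = 0 and 12p + 7q = 8.
Solving simultaneously gives p = 2/3, q = 0.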